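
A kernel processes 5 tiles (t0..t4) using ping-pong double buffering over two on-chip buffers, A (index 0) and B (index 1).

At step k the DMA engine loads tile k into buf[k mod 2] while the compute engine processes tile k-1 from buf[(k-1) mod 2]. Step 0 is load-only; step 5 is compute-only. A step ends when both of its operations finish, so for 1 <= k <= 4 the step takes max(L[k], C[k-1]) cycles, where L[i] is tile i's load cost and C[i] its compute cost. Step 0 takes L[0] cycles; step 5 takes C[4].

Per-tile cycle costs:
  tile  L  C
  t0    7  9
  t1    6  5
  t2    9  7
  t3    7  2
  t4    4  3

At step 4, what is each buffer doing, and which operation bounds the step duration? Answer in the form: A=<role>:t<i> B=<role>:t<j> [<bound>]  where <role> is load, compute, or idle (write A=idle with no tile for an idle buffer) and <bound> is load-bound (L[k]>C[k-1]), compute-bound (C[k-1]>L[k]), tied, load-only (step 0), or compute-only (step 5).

step 4: A=load:t4 B=compute:t3 [load-bound]

k=0 load=t0/7c comp=- wait=7 total=7
k=1 load=t1/6c comp=t0/9c wait=9 total=16
k=2 load=t2/9c comp=t1/5c wait=9 total=25
k=3 load=t3/7c comp=t2/7c wait=7 total=32
k=4 load=t4/4c comp=t3/2c wait=4 total=36
k=5 load=- comp=t4/3c wait=3 total=39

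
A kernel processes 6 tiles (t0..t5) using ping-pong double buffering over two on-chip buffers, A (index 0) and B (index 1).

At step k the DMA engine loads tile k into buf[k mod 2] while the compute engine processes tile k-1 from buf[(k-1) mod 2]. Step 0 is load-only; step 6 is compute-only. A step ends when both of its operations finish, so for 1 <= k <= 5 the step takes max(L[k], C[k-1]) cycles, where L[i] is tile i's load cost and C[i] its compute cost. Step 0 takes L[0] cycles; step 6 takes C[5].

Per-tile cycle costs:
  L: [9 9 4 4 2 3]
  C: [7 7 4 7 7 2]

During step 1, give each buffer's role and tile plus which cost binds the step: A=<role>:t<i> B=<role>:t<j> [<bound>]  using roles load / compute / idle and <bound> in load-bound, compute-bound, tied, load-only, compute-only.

k=0 load=t0/9c comp=- wait=9 total=9
k=1 load=t1/9c comp=t0/7c wait=9 total=18
k=2 load=t2/4c comp=t1/7c wait=7 total=25
k=3 load=t3/4c comp=t2/4c wait=4 total=29
k=4 load=t4/2c comp=t3/7c wait=7 total=36
k=5 load=t5/3c comp=t4/7c wait=7 total=43
k=6 load=- comp=t5/2c wait=2 total=45

step 1: A=compute:t0 B=load:t1 [load-bound]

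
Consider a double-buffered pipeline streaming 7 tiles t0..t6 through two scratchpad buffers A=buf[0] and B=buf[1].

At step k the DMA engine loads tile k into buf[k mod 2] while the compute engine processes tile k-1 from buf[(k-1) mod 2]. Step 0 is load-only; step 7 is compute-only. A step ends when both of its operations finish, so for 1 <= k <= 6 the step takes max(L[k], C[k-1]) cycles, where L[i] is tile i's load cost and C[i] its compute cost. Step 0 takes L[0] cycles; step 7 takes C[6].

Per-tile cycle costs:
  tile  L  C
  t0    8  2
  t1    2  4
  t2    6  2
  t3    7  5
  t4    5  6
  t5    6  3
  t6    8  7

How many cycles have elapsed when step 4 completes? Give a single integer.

end_cycle[4] = 28

k=0 load=t0/8c comp=- wait=8 total=8
k=1 load=t1/2c comp=t0/2c wait=2 total=10
k=2 load=t2/6c comp=t1/4c wait=6 total=16
k=3 load=t3/7c comp=t2/2c wait=7 total=23
k=4 load=t4/5c comp=t3/5c wait=5 total=28
k=5 load=t5/6c comp=t4/6c wait=6 total=34
k=6 load=t6/8c comp=t5/3c wait=8 total=42
k=7 load=- comp=t6/7c wait=7 total=49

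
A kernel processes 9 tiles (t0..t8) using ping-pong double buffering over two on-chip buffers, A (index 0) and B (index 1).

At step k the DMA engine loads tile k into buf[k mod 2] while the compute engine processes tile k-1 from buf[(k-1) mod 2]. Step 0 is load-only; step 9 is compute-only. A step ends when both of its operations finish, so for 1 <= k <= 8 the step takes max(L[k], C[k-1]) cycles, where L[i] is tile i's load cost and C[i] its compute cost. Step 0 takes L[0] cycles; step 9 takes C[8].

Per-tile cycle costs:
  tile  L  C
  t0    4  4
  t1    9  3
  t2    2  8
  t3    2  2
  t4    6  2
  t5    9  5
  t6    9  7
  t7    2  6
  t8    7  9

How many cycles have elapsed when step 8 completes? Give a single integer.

end_cycle[8] = 62

  0. 4=4c; end=4; A:t0 B:-
  1. max(9,4)=9c; end=13; A:t0 B:t1
  2. max(2,3)=3c; end=16; A:t2 B:t1
  3. max(2,8)=8c; end=24; A:t2 B:t3
  4. max(6,2)=6c; end=30; A:t4 B:t3
  5. max(9,2)=9c; end=39; A:t4 B:t5
  6. max(9,5)=9c; end=48; A:t6 B:t5
  7. max(2,7)=7c; end=55; A:t6 B:t7
  8. max(7,6)=7c; end=62; A:t8 B:t7
  9. 9=9c; end=71; A:t8 B:t7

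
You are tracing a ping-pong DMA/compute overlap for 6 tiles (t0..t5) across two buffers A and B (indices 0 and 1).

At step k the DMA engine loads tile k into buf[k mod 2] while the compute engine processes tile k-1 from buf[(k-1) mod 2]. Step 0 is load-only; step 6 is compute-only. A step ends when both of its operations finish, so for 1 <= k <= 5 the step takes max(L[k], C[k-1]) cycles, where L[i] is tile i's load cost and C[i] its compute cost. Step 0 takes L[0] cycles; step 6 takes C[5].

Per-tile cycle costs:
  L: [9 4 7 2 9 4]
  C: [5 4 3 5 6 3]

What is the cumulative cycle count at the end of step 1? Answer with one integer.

end_cycle[1] = 14

[0] DMA t0→A (9c) ∥ CU idle ⇒ 9c, clock 9
[1] DMA t1→B (4c) ∥ CU A:t0 (5c) ⇒ 5c, clock 14
[2] DMA t2→A (7c) ∥ CU B:t1 (4c) ⇒ 7c, clock 21
[3] DMA t3→B (2c) ∥ CU A:t2 (3c) ⇒ 3c, clock 24
[4] DMA t4→A (9c) ∥ CU B:t3 (5c) ⇒ 9c, clock 33
[5] DMA t5→B (4c) ∥ CU A:t4 (6c) ⇒ 6c, clock 39
[6] DMA idle ∥ CU B:t5 (3c) ⇒ 3c, clock 42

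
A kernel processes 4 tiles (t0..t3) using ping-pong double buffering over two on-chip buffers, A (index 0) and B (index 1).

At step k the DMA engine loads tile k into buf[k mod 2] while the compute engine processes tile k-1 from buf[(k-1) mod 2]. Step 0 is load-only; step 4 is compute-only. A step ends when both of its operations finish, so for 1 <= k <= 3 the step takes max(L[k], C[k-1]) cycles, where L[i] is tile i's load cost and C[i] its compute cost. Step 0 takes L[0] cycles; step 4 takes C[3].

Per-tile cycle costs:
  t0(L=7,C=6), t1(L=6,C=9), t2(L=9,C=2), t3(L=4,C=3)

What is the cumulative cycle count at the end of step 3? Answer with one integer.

end_cycle[3] = 26

step 0: L[0]=7 → dur=7, Σ=7 | A=load:t0 B=idle [load-only]
step 1: L[1]=6 C[0]=6 → dur=6, Σ=13 | A=compute:t0 B=load:t1 [tied]
step 2: L[2]=9 C[1]=9 → dur=9, Σ=22 | A=load:t2 B=compute:t1 [tied]
step 3: L[3]=4 C[2]=2 → dur=4, Σ=26 | A=compute:t2 B=load:t3 [load-bound]
step 4: C[3]=3 → dur=3, Σ=29 | A=idle B=compute:t3 [compute-only]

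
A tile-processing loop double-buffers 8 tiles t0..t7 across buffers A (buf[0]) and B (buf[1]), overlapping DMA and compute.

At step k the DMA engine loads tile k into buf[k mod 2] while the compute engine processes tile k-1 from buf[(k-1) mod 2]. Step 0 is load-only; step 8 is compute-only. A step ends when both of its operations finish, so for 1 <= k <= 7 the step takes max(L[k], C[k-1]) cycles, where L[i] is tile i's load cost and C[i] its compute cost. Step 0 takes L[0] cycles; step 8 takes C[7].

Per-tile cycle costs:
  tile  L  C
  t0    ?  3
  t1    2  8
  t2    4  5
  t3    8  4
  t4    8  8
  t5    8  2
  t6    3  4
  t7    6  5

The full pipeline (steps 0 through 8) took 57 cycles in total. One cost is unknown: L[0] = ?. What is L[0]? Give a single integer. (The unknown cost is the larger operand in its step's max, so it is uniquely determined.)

L[0] = 8

step 0 | dur = L[0]=? = L[0]  (unknown; binding)
step 1 | dur = max(L[1]=2, C[0]=3) = 3
step 2 | dur = max(L[2]=4, C[1]=8) = 8
step 3 | dur = max(L[3]=8, C[2]=5) = 8
step 4 | dur = max(L[4]=8, C[3]=4) = 8
step 5 | dur = max(L[5]=8, C[4]=8) = 8
step 6 | dur = max(L[6]=3, C[5]=2) = 3
step 7 | dur = max(L[7]=6, C[6]=4) = 6
step 8 | dur = C[7]=5 = 5
sum of known step durations = 49
dur[0] = total - known = 57 - 49 = 8
L[0] is the binding max in step 0, so L[0] = dur[0] = 8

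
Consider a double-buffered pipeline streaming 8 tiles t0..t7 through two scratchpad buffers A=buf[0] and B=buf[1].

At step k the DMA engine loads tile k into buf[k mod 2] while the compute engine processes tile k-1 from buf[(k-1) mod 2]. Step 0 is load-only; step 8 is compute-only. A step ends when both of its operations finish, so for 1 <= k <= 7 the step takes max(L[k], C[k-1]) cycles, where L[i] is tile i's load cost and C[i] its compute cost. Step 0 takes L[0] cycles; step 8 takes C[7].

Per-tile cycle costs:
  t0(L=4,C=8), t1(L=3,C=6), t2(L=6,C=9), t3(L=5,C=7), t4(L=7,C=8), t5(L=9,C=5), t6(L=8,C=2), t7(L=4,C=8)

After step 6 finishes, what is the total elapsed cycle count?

end_cycle[6] = 51

step 0: L[0]=4 → dur=4, Σ=4 | A=load:t0 B=idle [load-only]
step 1: L[1]=3 C[0]=8 → dur=8, Σ=12 | A=compute:t0 B=load:t1 [compute-bound]
step 2: L[2]=6 C[1]=6 → dur=6, Σ=18 | A=load:t2 B=compute:t1 [tied]
step 3: L[3]=5 C[2]=9 → dur=9, Σ=27 | A=compute:t2 B=load:t3 [compute-bound]
step 4: L[4]=7 C[3]=7 → dur=7, Σ=34 | A=load:t4 B=compute:t3 [tied]
step 5: L[5]=9 C[4]=8 → dur=9, Σ=43 | A=compute:t4 B=load:t5 [load-bound]
step 6: L[6]=8 C[5]=5 → dur=8, Σ=51 | A=load:t6 B=compute:t5 [load-bound]
step 7: L[7]=4 C[6]=2 → dur=4, Σ=55 | A=compute:t6 B=load:t7 [load-bound]
step 8: C[7]=8 → dur=8, Σ=63 | A=idle B=compute:t7 [compute-only]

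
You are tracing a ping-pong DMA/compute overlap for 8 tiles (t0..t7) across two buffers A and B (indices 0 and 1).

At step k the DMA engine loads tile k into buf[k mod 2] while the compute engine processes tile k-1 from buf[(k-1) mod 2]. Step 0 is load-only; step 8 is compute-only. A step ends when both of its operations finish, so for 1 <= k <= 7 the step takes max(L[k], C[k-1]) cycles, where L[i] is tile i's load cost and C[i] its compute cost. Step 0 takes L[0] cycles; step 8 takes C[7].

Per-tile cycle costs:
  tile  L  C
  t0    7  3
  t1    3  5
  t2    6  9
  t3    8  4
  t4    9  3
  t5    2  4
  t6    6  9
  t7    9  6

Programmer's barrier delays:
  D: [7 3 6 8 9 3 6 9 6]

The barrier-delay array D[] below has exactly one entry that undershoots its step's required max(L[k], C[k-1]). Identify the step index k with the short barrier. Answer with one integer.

hazard at step 3

[0] required=L[0]=7=7 vs D=7 ok
[1] required=max(L[1]=3,C[0]=3)=3 vs D=3 ok
[2] required=max(L[2]=6,C[1]=5)=6 vs D=6 ok
[3] required=max(L[3]=8,C[2]=9)=9 vs D=8 SHORT
[4] required=max(L[4]=9,C[3]=4)=9 vs D=9 ok
[5] required=max(L[5]=2,C[4]=3)=3 vs D=3 ok
[6] required=max(L[6]=6,C[5]=4)=6 vs D=6 ok
[7] required=max(L[7]=9,C[6]=9)=9 vs D=9 ok
[8] required=C[7]=6=6 vs D=6 ok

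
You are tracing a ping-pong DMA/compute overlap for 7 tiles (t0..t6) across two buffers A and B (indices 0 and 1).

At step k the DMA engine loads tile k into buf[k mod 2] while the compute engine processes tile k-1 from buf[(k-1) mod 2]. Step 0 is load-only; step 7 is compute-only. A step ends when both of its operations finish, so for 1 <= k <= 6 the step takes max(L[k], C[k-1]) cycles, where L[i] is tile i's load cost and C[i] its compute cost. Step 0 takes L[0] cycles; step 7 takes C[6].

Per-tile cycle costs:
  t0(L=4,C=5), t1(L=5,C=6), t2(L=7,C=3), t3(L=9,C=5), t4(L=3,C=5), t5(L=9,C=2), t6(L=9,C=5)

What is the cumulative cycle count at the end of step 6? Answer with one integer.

end_cycle[6] = 48

step 0: L[0]=4 → dur=4, Σ=4 | A=load:t0 B=idle [load-only]
step 1: L[1]=5 C[0]=5 → dur=5, Σ=9 | A=compute:t0 B=load:t1 [tied]
step 2: L[2]=7 C[1]=6 → dur=7, Σ=16 | A=load:t2 B=compute:t1 [load-bound]
step 3: L[3]=9 C[2]=3 → dur=9, Σ=25 | A=compute:t2 B=load:t3 [load-bound]
step 4: L[4]=3 C[3]=5 → dur=5, Σ=30 | A=load:t4 B=compute:t3 [compute-bound]
step 5: L[5]=9 C[4]=5 → dur=9, Σ=39 | A=compute:t4 B=load:t5 [load-bound]
step 6: L[6]=9 C[5]=2 → dur=9, Σ=48 | A=load:t6 B=compute:t5 [load-bound]
step 7: C[6]=5 → dur=5, Σ=53 | A=compute:t6 B=idle [compute-only]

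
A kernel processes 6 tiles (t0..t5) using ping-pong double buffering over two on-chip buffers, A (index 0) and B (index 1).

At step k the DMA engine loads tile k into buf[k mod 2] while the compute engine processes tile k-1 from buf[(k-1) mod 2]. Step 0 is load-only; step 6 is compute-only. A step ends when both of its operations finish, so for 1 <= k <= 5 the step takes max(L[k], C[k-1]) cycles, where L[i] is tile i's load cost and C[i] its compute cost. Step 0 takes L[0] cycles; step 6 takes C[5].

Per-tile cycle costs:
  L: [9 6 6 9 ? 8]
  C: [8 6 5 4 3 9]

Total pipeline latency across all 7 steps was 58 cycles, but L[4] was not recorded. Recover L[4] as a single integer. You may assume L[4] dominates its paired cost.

step 0 = dur = L[0]=9 = 9
step 1 = dur = max(L[1]=6, C[0]=8) = 8
step 2 = dur = max(L[2]=6, C[1]=6) = 6
step 3 = dur = max(L[3]=9, C[2]=5) = 9
step 4 = dur = max(L[4]=?, C[3]=4) = L[4]  (unknown; binding)
step 5 = dur = max(L[5]=8, C[4]=3) = 8
step 6 = dur = C[5]=9 = 9
sum of known step durations = 49
dur[4] = total - known = 58 - 49 = 9
L[4] is the binding max in step 4, so L[4] = dur[4] = 9

L[4] = 9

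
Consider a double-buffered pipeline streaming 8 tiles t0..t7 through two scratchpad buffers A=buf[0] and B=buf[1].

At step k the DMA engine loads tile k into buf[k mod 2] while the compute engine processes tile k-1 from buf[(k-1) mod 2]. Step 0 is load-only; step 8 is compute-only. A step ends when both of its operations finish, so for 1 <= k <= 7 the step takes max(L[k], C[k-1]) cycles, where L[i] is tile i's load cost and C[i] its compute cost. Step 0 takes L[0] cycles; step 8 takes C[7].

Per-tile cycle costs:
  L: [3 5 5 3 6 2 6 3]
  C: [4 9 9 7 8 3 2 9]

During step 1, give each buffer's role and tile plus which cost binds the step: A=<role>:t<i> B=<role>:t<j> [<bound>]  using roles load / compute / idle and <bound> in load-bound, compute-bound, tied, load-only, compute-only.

[0] DMA t0→A (3c) ∥ CU idle ⇒ 3c, clock 3
[1] DMA t1→B (5c) ∥ CU A:t0 (4c) ⇒ 5c, clock 8
[2] DMA t2→A (5c) ∥ CU B:t1 (9c) ⇒ 9c, clock 17
[3] DMA t3→B (3c) ∥ CU A:t2 (9c) ⇒ 9c, clock 26
[4] DMA t4→A (6c) ∥ CU B:t3 (7c) ⇒ 7c, clock 33
[5] DMA t5→B (2c) ∥ CU A:t4 (8c) ⇒ 8c, clock 41
[6] DMA t6→A (6c) ∥ CU B:t5 (3c) ⇒ 6c, clock 47
[7] DMA t7→B (3c) ∥ CU A:t6 (2c) ⇒ 3c, clock 50
[8] DMA idle ∥ CU B:t7 (9c) ⇒ 9c, clock 59

step 1: A=compute:t0 B=load:t1 [load-bound]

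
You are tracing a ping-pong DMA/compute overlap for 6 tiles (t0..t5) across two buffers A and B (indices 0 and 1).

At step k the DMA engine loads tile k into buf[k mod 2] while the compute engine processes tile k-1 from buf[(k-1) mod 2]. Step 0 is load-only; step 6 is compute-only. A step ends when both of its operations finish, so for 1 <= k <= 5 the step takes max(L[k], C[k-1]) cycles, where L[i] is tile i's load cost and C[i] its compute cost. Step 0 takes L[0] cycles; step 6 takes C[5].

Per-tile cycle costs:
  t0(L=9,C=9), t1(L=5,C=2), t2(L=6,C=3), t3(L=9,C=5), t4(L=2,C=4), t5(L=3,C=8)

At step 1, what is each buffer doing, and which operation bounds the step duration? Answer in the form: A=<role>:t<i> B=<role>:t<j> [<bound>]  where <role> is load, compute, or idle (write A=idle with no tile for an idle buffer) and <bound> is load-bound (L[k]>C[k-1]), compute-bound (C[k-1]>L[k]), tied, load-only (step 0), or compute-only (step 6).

step 1: A=compute:t0 B=load:t1 [compute-bound]

[0] DMA t0→A (9c) ∥ CU idle ⇒ 9c, clock 9
[1] DMA t1→B (5c) ∥ CU A:t0 (9c) ⇒ 9c, clock 18
[2] DMA t2→A (6c) ∥ CU B:t1 (2c) ⇒ 6c, clock 24
[3] DMA t3→B (9c) ∥ CU A:t2 (3c) ⇒ 9c, clock 33
[4] DMA t4→A (2c) ∥ CU B:t3 (5c) ⇒ 5c, clock 38
[5] DMA t5→B (3c) ∥ CU A:t4 (4c) ⇒ 4c, clock 42
[6] DMA idle ∥ CU B:t5 (8c) ⇒ 8c, clock 50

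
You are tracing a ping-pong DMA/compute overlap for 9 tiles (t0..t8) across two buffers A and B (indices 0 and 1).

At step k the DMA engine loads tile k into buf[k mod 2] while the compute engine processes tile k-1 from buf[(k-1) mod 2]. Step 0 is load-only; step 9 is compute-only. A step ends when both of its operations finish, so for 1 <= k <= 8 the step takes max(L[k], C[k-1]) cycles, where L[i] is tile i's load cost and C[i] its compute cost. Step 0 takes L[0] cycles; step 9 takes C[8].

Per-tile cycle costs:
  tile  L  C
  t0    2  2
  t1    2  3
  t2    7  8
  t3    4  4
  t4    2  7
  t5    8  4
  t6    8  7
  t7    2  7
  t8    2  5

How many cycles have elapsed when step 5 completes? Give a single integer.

  0. 2=2c; end=2; A:t0 B:-
  1. max(2,2)=2c; end=4; A:t0 B:t1
  2. max(7,3)=7c; end=11; A:t2 B:t1
  3. max(4,8)=8c; end=19; A:t2 B:t3
  4. max(2,4)=4c; end=23; A:t4 B:t3
  5. max(8,7)=8c; end=31; A:t4 B:t5
  6. max(8,4)=8c; end=39; A:t6 B:t5
  7. max(2,7)=7c; end=46; A:t6 B:t7
  8. max(2,7)=7c; end=53; A:t8 B:t7
  9. 5=5c; end=58; A:t8 B:t7

end_cycle[5] = 31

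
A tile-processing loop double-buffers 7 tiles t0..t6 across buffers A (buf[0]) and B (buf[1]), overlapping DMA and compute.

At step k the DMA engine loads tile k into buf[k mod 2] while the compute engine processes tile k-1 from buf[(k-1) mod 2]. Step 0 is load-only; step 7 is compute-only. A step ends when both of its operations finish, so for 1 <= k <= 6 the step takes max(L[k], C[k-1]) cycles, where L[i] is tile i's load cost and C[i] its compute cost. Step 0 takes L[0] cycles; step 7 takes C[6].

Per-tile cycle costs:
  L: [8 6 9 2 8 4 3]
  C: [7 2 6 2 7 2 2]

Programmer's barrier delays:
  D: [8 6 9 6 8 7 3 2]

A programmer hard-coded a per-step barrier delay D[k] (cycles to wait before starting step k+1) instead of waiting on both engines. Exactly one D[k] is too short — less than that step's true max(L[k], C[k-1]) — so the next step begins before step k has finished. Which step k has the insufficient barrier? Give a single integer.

hazard at step 1

k=0 barrier L[0]=8→8c, D[0]=8 ok
k=1 barrier max(L[1]=6,C[0]=7)→7c, D[1]=6 SHORT
k=2 barrier max(L[2]=9,C[1]=2)→9c, D[2]=9 ok
k=3 barrier max(L[3]=2,C[2]=6)→6c, D[3]=6 ok
k=4 barrier max(L[4]=8,C[3]=2)→8c, D[4]=8 ok
k=5 barrier max(L[5]=4,C[4]=7)→7c, D[5]=7 ok
k=6 barrier max(L[6]=3,C[5]=2)→3c, D[6]=3 ok
k=7 barrier C[6]=2→2c, D[7]=2 ok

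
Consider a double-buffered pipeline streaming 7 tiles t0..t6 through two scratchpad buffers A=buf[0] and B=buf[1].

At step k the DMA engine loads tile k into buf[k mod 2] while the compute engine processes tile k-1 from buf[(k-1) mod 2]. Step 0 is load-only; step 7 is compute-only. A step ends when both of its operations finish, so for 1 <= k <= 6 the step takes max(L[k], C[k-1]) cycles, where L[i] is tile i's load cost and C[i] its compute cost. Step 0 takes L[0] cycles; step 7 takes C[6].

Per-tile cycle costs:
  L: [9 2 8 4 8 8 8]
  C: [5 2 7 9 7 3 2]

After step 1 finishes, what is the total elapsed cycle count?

end_cycle[1] = 14

[0] DMA t0→A (9c) ∥ CU idle ⇒ 9c, clock 9
[1] DMA t1→B (2c) ∥ CU A:t0 (5c) ⇒ 5c, clock 14
[2] DMA t2→A (8c) ∥ CU B:t1 (2c) ⇒ 8c, clock 22
[3] DMA t3→B (4c) ∥ CU A:t2 (7c) ⇒ 7c, clock 29
[4] DMA t4→A (8c) ∥ CU B:t3 (9c) ⇒ 9c, clock 38
[5] DMA t5→B (8c) ∥ CU A:t4 (7c) ⇒ 8c, clock 46
[6] DMA t6→A (8c) ∥ CU B:t5 (3c) ⇒ 8c, clock 54
[7] DMA idle ∥ CU A:t6 (2c) ⇒ 2c, clock 56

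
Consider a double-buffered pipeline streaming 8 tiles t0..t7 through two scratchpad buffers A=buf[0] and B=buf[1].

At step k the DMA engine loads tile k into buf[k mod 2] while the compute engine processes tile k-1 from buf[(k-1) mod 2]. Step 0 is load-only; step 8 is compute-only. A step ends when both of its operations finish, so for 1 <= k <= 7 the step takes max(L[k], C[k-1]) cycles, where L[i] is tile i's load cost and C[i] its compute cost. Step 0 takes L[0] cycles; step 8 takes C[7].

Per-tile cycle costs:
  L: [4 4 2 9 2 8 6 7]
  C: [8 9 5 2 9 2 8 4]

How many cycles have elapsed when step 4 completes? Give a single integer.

k=0 load=t0/4c comp=- wait=4 total=4
k=1 load=t1/4c comp=t0/8c wait=8 total=12
k=2 load=t2/2c comp=t1/9c wait=9 total=21
k=3 load=t3/9c comp=t2/5c wait=9 total=30
k=4 load=t4/2c comp=t3/2c wait=2 total=32
k=5 load=t5/8c comp=t4/9c wait=9 total=41
k=6 load=t6/6c comp=t5/2c wait=6 total=47
k=7 load=t7/7c comp=t6/8c wait=8 total=55
k=8 load=- comp=t7/4c wait=4 total=59

end_cycle[4] = 32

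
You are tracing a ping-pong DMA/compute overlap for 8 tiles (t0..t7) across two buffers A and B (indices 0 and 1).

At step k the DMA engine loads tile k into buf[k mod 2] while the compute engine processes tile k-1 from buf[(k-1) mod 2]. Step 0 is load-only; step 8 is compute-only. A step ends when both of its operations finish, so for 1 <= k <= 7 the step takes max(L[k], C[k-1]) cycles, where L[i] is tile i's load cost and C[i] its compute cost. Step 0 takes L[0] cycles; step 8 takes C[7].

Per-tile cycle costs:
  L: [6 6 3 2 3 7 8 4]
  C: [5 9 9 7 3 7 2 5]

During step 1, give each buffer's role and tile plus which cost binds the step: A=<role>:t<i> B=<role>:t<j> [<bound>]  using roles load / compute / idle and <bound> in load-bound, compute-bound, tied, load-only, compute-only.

[0] DMA t0→A (6c) ∥ CU idle ⇒ 6c, clock 6
[1] DMA t1→B (6c) ∥ CU A:t0 (5c) ⇒ 6c, clock 12
[2] DMA t2→A (3c) ∥ CU B:t1 (9c) ⇒ 9c, clock 21
[3] DMA t3→B (2c) ∥ CU A:t2 (9c) ⇒ 9c, clock 30
[4] DMA t4→A (3c) ∥ CU B:t3 (7c) ⇒ 7c, clock 37
[5] DMA t5→B (7c) ∥ CU A:t4 (3c) ⇒ 7c, clock 44
[6] DMA t6→A (8c) ∥ CU B:t5 (7c) ⇒ 8c, clock 52
[7] DMA t7→B (4c) ∥ CU A:t6 (2c) ⇒ 4c, clock 56
[8] DMA idle ∥ CU B:t7 (5c) ⇒ 5c, clock 61

step 1: A=compute:t0 B=load:t1 [load-bound]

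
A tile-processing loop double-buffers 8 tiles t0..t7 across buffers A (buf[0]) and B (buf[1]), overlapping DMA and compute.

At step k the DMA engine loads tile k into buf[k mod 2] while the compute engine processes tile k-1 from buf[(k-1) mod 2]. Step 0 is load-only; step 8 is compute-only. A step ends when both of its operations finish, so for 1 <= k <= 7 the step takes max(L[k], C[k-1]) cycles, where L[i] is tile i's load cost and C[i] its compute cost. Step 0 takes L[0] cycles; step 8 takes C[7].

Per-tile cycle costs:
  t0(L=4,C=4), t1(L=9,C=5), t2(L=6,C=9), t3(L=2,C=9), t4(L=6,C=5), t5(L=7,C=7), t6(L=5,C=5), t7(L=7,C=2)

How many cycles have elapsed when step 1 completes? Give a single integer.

end_cycle[1] = 13

[0] DMA t0→A (4c) ∥ CU idle ⇒ 4c, clock 4
[1] DMA t1→B (9c) ∥ CU A:t0 (4c) ⇒ 9c, clock 13
[2] DMA t2→A (6c) ∥ CU B:t1 (5c) ⇒ 6c, clock 19
[3] DMA t3→B (2c) ∥ CU A:t2 (9c) ⇒ 9c, clock 28
[4] DMA t4→A (6c) ∥ CU B:t3 (9c) ⇒ 9c, clock 37
[5] DMA t5→B (7c) ∥ CU A:t4 (5c) ⇒ 7c, clock 44
[6] DMA t6→A (5c) ∥ CU B:t5 (7c) ⇒ 7c, clock 51
[7] DMA t7→B (7c) ∥ CU A:t6 (5c) ⇒ 7c, clock 58
[8] DMA idle ∥ CU B:t7 (2c) ⇒ 2c, clock 60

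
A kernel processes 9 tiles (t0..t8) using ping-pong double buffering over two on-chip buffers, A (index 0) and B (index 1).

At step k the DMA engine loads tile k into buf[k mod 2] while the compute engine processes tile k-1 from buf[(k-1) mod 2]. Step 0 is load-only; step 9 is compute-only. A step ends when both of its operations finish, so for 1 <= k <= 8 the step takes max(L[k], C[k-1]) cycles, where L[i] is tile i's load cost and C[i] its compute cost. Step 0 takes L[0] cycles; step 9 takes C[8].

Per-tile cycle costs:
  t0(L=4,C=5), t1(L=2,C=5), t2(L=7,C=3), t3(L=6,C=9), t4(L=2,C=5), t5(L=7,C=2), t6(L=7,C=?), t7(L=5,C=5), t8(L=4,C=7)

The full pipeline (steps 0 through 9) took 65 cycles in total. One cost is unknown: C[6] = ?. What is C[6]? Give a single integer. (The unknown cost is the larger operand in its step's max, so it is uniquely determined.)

C[6] = 8

step 0: dur = L[0]=4 = 4
step 1: dur = max(L[1]=2, C[0]=5) = 5
step 2: dur = max(L[2]=7, C[1]=5) = 7
step 3: dur = max(L[3]=6, C[2]=3) = 6
step 4: dur = max(L[4]=2, C[3]=9) = 9
step 5: dur = max(L[5]=7, C[4]=5) = 7
step 6: dur = max(L[6]=7, C[5]=2) = 7
step 7: dur = max(L[7]=5, C[6]=?) = C[6]  (unknown; binding)
step 8: dur = max(L[8]=4, C[7]=5) = 5
step 9: dur = C[8]=7 = 7
sum of known step durations = 57
dur[7] = total - known = 65 - 57 = 8
C[6] is the binding max in step 7, so C[6] = dur[7] = 8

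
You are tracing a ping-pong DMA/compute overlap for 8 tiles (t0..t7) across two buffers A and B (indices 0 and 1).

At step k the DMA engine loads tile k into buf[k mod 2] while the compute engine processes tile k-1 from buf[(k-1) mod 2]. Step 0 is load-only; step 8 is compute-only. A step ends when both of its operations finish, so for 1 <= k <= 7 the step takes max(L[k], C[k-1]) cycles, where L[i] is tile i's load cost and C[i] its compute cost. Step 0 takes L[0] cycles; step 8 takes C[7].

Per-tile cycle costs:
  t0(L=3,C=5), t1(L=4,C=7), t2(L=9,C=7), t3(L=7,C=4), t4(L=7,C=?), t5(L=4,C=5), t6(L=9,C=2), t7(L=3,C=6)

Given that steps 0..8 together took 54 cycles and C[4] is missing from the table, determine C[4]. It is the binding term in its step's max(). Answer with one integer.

step 0 = dur = L[0]=3 = 3
step 1 = dur = max(L[1]=4, C[0]=5) = 5
step 2 = dur = max(L[2]=9, C[1]=7) = 9
step 3 = dur = max(L[3]=7, C[2]=7) = 7
step 4 = dur = max(L[4]=7, C[3]=4) = 7
step 5 = dur = max(L[5]=4, C[4]=?) = C[4]  (unknown; binding)
step 6 = dur = max(L[6]=9, C[5]=5) = 9
step 7 = dur = max(L[7]=3, C[6]=2) = 3
step 8 = dur = C[7]=6 = 6
sum of known step durations = 49
dur[5] = total - known = 54 - 49 = 5
C[4] is the binding max in step 5, so C[4] = dur[5] = 5

C[4] = 5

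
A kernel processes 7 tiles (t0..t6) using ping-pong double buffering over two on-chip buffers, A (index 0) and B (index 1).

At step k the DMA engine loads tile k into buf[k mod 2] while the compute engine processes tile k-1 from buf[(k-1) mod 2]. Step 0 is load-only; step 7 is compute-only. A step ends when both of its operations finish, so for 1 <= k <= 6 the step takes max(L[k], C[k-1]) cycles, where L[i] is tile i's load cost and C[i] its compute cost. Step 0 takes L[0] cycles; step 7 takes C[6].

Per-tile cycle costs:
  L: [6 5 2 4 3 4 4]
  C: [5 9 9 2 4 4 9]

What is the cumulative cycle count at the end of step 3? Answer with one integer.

step 0: L[0]=6 → dur=6, Σ=6 | A=load:t0 B=idle [load-only]
step 1: L[1]=5 C[0]=5 → dur=5, Σ=11 | A=compute:t0 B=load:t1 [tied]
step 2: L[2]=2 C[1]=9 → dur=9, Σ=20 | A=load:t2 B=compute:t1 [compute-bound]
step 3: L[3]=4 C[2]=9 → dur=9, Σ=29 | A=compute:t2 B=load:t3 [compute-bound]
step 4: L[4]=3 C[3]=2 → dur=3, Σ=32 | A=load:t4 B=compute:t3 [load-bound]
step 5: L[5]=4 C[4]=4 → dur=4, Σ=36 | A=compute:t4 B=load:t5 [tied]
step 6: L[6]=4 C[5]=4 → dur=4, Σ=40 | A=load:t6 B=compute:t5 [tied]
step 7: C[6]=9 → dur=9, Σ=49 | A=compute:t6 B=idle [compute-only]

end_cycle[3] = 29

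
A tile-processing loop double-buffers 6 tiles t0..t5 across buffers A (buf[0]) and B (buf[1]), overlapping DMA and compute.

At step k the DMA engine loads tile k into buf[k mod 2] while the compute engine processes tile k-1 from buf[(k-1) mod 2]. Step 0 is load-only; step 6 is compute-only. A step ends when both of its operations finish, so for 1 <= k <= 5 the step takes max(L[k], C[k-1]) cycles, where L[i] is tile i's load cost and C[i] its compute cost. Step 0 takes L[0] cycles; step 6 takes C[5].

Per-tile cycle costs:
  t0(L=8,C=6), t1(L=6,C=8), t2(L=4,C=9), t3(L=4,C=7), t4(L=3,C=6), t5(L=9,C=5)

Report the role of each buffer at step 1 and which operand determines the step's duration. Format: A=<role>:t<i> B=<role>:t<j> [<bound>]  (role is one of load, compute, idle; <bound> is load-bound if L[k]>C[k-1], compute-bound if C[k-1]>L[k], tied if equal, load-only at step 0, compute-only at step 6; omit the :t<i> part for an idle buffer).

[0] DMA t0→A (8c) ∥ CU idle ⇒ 8c, clock 8
[1] DMA t1→B (6c) ∥ CU A:t0 (6c) ⇒ 6c, clock 14
[2] DMA t2→A (4c) ∥ CU B:t1 (8c) ⇒ 8c, clock 22
[3] DMA t3→B (4c) ∥ CU A:t2 (9c) ⇒ 9c, clock 31
[4] DMA t4→A (3c) ∥ CU B:t3 (7c) ⇒ 7c, clock 38
[5] DMA t5→B (9c) ∥ CU A:t4 (6c) ⇒ 9c, clock 47
[6] DMA idle ∥ CU B:t5 (5c) ⇒ 5c, clock 52

step 1: A=compute:t0 B=load:t1 [tied]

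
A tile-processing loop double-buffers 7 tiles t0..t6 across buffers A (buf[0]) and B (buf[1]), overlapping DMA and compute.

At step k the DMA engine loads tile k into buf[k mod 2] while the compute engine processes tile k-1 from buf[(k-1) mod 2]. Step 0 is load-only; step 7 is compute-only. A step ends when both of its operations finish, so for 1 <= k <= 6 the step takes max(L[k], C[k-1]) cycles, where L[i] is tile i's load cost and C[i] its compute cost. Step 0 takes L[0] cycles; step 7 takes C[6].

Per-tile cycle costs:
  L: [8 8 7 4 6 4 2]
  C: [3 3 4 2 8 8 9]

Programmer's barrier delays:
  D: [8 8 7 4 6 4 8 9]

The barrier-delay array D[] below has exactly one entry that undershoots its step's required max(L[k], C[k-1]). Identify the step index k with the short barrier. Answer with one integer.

[0] required=L[0]=8=8 vs D=8 ok
[1] required=max(L[1]=8,C[0]=3)=8 vs D=8 ok
[2] required=max(L[2]=7,C[1]=3)=7 vs D=7 ok
[3] required=max(L[3]=4,C[2]=4)=4 vs D=4 ok
[4] required=max(L[4]=6,C[3]=2)=6 vs D=6 ok
[5] required=max(L[5]=4,C[4]=8)=8 vs D=4 SHORT
[6] required=max(L[6]=2,C[5]=8)=8 vs D=8 ok
[7] required=C[6]=9=9 vs D=9 ok

hazard at step 5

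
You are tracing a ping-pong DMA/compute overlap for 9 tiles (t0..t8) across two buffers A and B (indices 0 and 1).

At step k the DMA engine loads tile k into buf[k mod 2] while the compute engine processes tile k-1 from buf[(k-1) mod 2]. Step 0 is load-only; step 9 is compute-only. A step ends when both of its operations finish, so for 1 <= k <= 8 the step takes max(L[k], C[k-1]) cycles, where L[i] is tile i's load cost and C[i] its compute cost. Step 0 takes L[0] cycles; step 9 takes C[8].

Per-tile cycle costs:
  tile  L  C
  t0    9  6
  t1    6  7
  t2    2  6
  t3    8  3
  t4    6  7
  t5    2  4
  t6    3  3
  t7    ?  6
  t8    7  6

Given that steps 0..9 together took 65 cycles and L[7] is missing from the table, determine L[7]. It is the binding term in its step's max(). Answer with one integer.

L[7] = 5

step 0 → dur = L[0]=9 = 9
step 1 → dur = max(L[1]=6, C[0]=6) = 6
step 2 → dur = max(L[2]=2, C[1]=7) = 7
step 3 → dur = max(L[3]=8, C[2]=6) = 8
step 4 → dur = max(L[4]=6, C[3]=3) = 6
step 5 → dur = max(L[5]=2, C[4]=7) = 7
step 6 → dur = max(L[6]=3, C[5]=4) = 4
step 7 → dur = max(L[7]=?, C[6]=3) = L[7]  (unknown; binding)
step 8 → dur = max(L[8]=7, C[7]=6) = 7
step 9 → dur = C[8]=6 = 6
sum of known step durations = 60
dur[7] = total - known = 65 - 60 = 5
L[7] is the binding max in step 7, so L[7] = dur[7] = 5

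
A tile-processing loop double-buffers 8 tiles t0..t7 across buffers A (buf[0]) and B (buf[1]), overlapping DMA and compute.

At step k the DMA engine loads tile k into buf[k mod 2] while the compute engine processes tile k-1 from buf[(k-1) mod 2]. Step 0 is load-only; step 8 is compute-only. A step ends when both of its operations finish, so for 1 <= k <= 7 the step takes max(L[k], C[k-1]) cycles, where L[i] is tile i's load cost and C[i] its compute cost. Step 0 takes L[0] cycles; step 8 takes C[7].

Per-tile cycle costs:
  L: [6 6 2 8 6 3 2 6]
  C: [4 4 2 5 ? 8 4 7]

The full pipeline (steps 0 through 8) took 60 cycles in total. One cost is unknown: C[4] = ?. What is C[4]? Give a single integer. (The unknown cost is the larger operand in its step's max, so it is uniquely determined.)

C[4] = 9

step 0: dur = L[0]=6 = 6
step 1: dur = max(L[1]=6, C[0]=4) = 6
step 2: dur = max(L[2]=2, C[1]=4) = 4
step 3: dur = max(L[3]=8, C[2]=2) = 8
step 4: dur = max(L[4]=6, C[3]=5) = 6
step 5: dur = max(L[5]=3, C[4]=?) = C[4]  (unknown; binding)
step 6: dur = max(L[6]=2, C[5]=8) = 8
step 7: dur = max(L[7]=6, C[6]=4) = 6
step 8: dur = C[7]=7 = 7
sum of known step durations = 51
dur[5] = total - known = 60 - 51 = 9
C[4] is the binding max in step 5, so C[4] = dur[5] = 9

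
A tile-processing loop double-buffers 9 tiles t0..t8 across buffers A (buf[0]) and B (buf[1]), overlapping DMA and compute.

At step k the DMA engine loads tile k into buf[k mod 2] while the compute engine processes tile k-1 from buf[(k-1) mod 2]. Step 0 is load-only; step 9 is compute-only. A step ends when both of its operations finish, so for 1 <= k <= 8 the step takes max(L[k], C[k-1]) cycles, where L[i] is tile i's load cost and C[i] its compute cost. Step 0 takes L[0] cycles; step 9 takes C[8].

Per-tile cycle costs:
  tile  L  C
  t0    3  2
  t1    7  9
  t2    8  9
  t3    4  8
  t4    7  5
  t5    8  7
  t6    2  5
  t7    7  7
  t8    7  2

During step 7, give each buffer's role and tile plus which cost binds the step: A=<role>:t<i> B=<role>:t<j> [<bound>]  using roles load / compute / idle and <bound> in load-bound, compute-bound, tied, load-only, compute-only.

step 7: A=compute:t6 B=load:t7 [load-bound]

step 0: L[0]=3 → dur=3, Σ=3 | A=load:t0 B=idle [load-only]
step 1: L[1]=7 C[0]=2 → dur=7, Σ=10 | A=compute:t0 B=load:t1 [load-bound]
step 2: L[2]=8 C[1]=9 → dur=9, Σ=19 | A=load:t2 B=compute:t1 [compute-bound]
step 3: L[3]=4 C[2]=9 → dur=9, Σ=28 | A=compute:t2 B=load:t3 [compute-bound]
step 4: L[4]=7 C[3]=8 → dur=8, Σ=36 | A=load:t4 B=compute:t3 [compute-bound]
step 5: L[5]=8 C[4]=5 → dur=8, Σ=44 | A=compute:t4 B=load:t5 [load-bound]
step 6: L[6]=2 C[5]=7 → dur=7, Σ=51 | A=load:t6 B=compute:t5 [compute-bound]
step 7: L[7]=7 C[6]=5 → dur=7, Σ=58 | A=compute:t6 B=load:t7 [load-bound]
step 8: L[8]=7 C[7]=7 → dur=7, Σ=65 | A=load:t8 B=compute:t7 [tied]
step 9: C[8]=2 → dur=2, Σ=67 | A=compute:t8 B=idle [compute-only]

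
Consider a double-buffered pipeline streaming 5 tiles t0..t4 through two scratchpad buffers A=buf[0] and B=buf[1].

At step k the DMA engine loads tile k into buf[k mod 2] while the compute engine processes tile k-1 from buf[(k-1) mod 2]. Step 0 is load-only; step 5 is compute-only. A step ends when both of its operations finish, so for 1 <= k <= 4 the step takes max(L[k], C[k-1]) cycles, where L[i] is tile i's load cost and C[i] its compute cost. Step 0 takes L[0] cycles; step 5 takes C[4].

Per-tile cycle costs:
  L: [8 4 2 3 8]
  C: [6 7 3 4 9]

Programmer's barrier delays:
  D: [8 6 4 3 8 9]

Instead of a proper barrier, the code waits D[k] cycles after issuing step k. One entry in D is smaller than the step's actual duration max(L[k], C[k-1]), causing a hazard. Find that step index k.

[0] required=L[0]=8=8 vs D=8 ok
[1] required=max(L[1]=4,C[0]=6)=6 vs D=6 ok
[2] required=max(L[2]=2,C[1]=7)=7 vs D=4 SHORT
[3] required=max(L[3]=3,C[2]=3)=3 vs D=3 ok
[4] required=max(L[4]=8,C[3]=4)=8 vs D=8 ok
[5] required=C[4]=9=9 vs D=9 ok

hazard at step 2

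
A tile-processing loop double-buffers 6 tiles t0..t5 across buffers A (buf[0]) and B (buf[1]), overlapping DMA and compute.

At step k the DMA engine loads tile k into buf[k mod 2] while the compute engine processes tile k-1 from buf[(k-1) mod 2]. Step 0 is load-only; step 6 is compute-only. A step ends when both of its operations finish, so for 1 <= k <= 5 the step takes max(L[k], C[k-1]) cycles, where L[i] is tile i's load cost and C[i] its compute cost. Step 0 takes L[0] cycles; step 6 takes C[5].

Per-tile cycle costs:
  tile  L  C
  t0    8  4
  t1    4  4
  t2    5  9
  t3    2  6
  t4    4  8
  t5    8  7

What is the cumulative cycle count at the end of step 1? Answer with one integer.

k=0 load=t0/8c comp=- wait=8 total=8
k=1 load=t1/4c comp=t0/4c wait=4 total=12
k=2 load=t2/5c comp=t1/4c wait=5 total=17
k=3 load=t3/2c comp=t2/9c wait=9 total=26
k=4 load=t4/4c comp=t3/6c wait=6 total=32
k=5 load=t5/8c comp=t4/8c wait=8 total=40
k=6 load=- comp=t5/7c wait=7 total=47

end_cycle[1] = 12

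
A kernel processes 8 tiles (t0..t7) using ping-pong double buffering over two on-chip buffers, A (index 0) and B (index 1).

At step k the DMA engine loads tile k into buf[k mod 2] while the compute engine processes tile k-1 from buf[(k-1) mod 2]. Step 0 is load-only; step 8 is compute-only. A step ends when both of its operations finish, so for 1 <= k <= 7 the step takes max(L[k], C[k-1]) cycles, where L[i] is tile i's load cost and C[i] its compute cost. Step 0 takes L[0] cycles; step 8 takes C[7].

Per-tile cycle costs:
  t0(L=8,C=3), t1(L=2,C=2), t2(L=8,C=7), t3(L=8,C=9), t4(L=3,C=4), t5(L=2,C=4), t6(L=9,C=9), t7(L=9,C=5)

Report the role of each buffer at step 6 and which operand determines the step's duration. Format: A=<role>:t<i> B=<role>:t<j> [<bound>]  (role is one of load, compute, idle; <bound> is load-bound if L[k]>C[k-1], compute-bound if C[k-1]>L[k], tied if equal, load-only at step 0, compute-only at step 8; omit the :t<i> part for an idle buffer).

  0. 8=8c; end=8; A:t0 B:-
  1. max(2,3)=3c; end=11; A:t0 B:t1
  2. max(8,2)=8c; end=19; A:t2 B:t1
  3. max(8,7)=8c; end=27; A:t2 B:t3
  4. max(3,9)=9c; end=36; A:t4 B:t3
  5. max(2,4)=4c; end=40; A:t4 B:t5
  6. max(9,4)=9c; end=49; A:t6 B:t5
  7. max(9,9)=9c; end=58; A:t6 B:t7
  8. 5=5c; end=63; A:t6 B:t7

step 6: A=load:t6 B=compute:t5 [load-bound]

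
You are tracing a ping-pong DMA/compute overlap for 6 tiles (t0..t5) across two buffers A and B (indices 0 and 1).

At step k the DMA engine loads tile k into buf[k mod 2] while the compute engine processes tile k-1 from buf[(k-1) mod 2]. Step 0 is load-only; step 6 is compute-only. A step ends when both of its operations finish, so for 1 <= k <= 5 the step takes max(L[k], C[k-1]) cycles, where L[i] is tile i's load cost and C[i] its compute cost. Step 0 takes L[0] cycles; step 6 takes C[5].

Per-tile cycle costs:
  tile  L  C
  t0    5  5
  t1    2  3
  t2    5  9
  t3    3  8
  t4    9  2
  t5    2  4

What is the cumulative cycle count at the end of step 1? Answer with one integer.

step 0: L[0]=5 → dur=5, Σ=5 | A=load:t0 B=idle [load-only]
step 1: L[1]=2 C[0]=5 → dur=5, Σ=10 | A=compute:t0 B=load:t1 [compute-bound]
step 2: L[2]=5 C[1]=3 → dur=5, Σ=15 | A=load:t2 B=compute:t1 [load-bound]
step 3: L[3]=3 C[2]=9 → dur=9, Σ=24 | A=compute:t2 B=load:t3 [compute-bound]
step 4: L[4]=9 C[3]=8 → dur=9, Σ=33 | A=load:t4 B=compute:t3 [load-bound]
step 5: L[5]=2 C[4]=2 → dur=2, Σ=35 | A=compute:t4 B=load:t5 [tied]
step 6: C[5]=4 → dur=4, Σ=39 | A=idle B=compute:t5 [compute-only]

end_cycle[1] = 10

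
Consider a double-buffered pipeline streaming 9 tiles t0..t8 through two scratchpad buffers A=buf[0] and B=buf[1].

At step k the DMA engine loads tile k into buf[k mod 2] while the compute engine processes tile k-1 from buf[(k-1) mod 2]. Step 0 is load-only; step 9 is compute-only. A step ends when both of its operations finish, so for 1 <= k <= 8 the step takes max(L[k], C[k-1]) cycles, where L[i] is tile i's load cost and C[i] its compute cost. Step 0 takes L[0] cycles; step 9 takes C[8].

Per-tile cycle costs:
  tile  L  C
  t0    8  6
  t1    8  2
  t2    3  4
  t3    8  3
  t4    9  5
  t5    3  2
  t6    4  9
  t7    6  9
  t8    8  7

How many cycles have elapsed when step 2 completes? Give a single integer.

end_cycle[2] = 19

[0] DMA t0→A (8c) ∥ CU idle ⇒ 8c, clock 8
[1] DMA t1→B (8c) ∥ CU A:t0 (6c) ⇒ 8c, clock 16
[2] DMA t2→A (3c) ∥ CU B:t1 (2c) ⇒ 3c, clock 19
[3] DMA t3→B (8c) ∥ CU A:t2 (4c) ⇒ 8c, clock 27
[4] DMA t4→A (9c) ∥ CU B:t3 (3c) ⇒ 9c, clock 36
[5] DMA t5→B (3c) ∥ CU A:t4 (5c) ⇒ 5c, clock 41
[6] DMA t6→A (4c) ∥ CU B:t5 (2c) ⇒ 4c, clock 45
[7] DMA t7→B (6c) ∥ CU A:t6 (9c) ⇒ 9c, clock 54
[8] DMA t8→A (8c) ∥ CU B:t7 (9c) ⇒ 9c, clock 63
[9] DMA idle ∥ CU A:t8 (7c) ⇒ 7c, clock 70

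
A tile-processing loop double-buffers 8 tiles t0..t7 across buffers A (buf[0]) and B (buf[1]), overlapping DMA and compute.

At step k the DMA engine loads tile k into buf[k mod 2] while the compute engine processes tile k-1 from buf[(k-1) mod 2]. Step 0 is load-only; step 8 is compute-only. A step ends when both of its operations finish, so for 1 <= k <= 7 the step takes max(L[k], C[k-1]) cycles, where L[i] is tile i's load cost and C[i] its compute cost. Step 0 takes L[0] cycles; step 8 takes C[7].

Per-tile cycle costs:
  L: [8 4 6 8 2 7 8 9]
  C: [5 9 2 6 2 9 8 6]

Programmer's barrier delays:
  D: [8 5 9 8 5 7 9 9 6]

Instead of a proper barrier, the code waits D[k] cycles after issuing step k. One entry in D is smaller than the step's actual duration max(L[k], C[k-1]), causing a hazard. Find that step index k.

hazard at step 4

step 0: need L[0]=8 = 8; D[0]=8 ok
step 1: need max(L[1]=4,C[0]=5) = 5; D[1]=5 ok
step 2: need max(L[2]=6,C[1]=9) = 9; D[2]=9 ok
step 3: need max(L[3]=8,C[2]=2) = 8; D[3]=8 ok
step 4: need max(L[4]=2,C[3]=6) = 6; D[4]=5 SHORT
step 5: need max(L[5]=7,C[4]=2) = 7; D[5]=7 ok
step 6: need max(L[6]=8,C[5]=9) = 9; D[6]=9 ok
step 7: need max(L[7]=9,C[6]=8) = 9; D[7]=9 ok
step 8: need C[7]=6 = 6; D[8]=6 ok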